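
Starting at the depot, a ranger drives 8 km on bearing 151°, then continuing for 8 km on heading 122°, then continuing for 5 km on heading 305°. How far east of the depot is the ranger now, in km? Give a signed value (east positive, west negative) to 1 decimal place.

6.6 km

Leg 1 (151°, 8 km): east 8 sin 151° = 3.88, north 8 cos 151° = -7.00
Leg 2 (122°, 8 km): east 8 sin 122° = 6.78, north 8 cos 122° = -4.24
Leg 3 (305°, 5 km): east 5 sin 305° = -4.10, north 5 cos 305° = 2.87
Net east component: 6.57 km.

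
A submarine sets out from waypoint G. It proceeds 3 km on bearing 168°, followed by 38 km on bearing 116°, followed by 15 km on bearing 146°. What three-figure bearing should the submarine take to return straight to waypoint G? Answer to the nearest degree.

307°

Leg 1 (168°, 3 km): east 3 sin 168° = 0.62, north 3 cos 168° = -2.93
Leg 2 (116°, 38 km): east 38 sin 116° = 34.15, north 38 cos 116° = -16.66
Leg 3 (146°, 15 km): east 15 sin 146° = 8.39, north 15 cos 146° = -12.44
Net displacement: 43.17 east, -32.03 north. Direction back to start is (-43.17, 32.03): bearing = atan2(-43.17, 32.03) mod 360° = 306.57° ≈ 307°.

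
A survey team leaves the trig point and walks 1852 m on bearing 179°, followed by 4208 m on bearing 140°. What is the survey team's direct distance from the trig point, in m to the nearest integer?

Leg 1 (179°, 1852 m): east 1852 sin 179° = 32.32, north 1852 cos 179° = -1851.72
Leg 2 (140°, 4208 m): east 4208 sin 140° = 2704.85, north 4208 cos 140° = -3223.52
Net: 2737.17 east, -5075.23 north. Distance = √((2737.17)² + (-5075.23)²) = 5766.290 m.

5766 m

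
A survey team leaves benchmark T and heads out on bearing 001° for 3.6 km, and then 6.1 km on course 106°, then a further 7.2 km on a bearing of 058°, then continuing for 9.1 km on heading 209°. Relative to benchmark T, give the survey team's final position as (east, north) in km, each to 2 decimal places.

Leg 1 (001°, 3.6 km): east 3.6 sin 1° = 0.06, north 3.6 cos 1° = 3.60
Leg 2 (106°, 6.1 km): east 6.1 sin 106° = 5.86, north 6.1 cos 106° = -1.68
Leg 3 (058°, 7.2 km): east 7.2 sin 58° = 6.11, north 7.2 cos 58° = 3.82
Leg 4 (209°, 9.1 km): east 9.1 sin 209° = -4.41, north 9.1 cos 209° = -7.96
Summing: 7.62 km east, -2.23 km north → (7.62, -2.23).

(7.62, -2.23)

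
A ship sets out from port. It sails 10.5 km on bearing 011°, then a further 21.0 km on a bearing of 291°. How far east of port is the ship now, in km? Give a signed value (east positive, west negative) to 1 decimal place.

Leg 1 (011°, 10.5 km): east 10.5 sin 11° = 2.00, north 10.5 cos 11° = 10.31
Leg 2 (291°, 21.0 km): east 21.0 sin 291° = -19.61, north 21.0 cos 291° = 7.53
Net east component: -17.60 km.

-17.6 km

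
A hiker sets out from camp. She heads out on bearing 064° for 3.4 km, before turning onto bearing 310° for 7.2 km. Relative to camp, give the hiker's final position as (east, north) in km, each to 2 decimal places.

(-2.46, 6.12)

Leg 1 (064°, 3.4 km): east 3.4 sin 64° = 3.06, north 3.4 cos 64° = 1.49
Leg 2 (310°, 7.2 km): east 7.2 sin 310° = -5.52, north 7.2 cos 310° = 4.63
Summing: -2.46 km east, 6.12 km north → (-2.46, 6.12).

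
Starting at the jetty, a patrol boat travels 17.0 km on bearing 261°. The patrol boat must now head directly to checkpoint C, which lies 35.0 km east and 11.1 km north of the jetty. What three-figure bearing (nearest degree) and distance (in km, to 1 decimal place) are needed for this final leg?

075°, 53.6 km

Leg 1 (261°, 17.0 km): east 17.0 sin 261° = -16.79, north 17.0 cos 261° = -2.66
Current position: (-16.79, -2.66). Target: (35.0, 11.1). Remaining: Δeast = 51.79, Δnorth = 13.76.
Bearing = atan2(51.79, 13.76) mod 360° = 75.12°; distance = √((51.79)² + (13.76)²) = 53.587 km.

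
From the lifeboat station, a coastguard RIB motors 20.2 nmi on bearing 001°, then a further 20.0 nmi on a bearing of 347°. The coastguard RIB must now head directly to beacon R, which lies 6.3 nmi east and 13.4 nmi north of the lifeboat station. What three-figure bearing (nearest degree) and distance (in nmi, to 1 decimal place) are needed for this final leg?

Leg 1 (001°, 20.2 nmi): east 20.2 sin 1° = 0.35, north 20.2 cos 1° = 20.20
Leg 2 (347°, 20.0 nmi): east 20.0 sin 347° = -4.50, north 20.0 cos 347° = 19.49
Current position: (-4.15, 39.68). Target: (6.3, 13.4). Remaining: Δeast = 10.45, Δnorth = -26.28.
Bearing = atan2(10.45, -26.28) mod 360° = 158.33°; distance = √((10.45)² + (-26.28)²) = 28.284 nmi.

158°, 28.3 nmi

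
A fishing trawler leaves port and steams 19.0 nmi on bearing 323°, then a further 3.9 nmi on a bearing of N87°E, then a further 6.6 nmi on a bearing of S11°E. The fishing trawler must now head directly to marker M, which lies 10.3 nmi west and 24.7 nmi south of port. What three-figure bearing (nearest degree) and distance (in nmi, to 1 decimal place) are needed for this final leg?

187°, 33.8 nmi

Leg 1 (323°, 19.0 nmi): east 19.0 sin 323° = -11.43, north 19.0 cos 323° = 15.17
Leg 2 (N87°E, 3.9 nmi): east 3.9 sin 87° = 3.89, north 3.9 cos 87° = 0.20
Leg 3 (S11°E, 6.6 nmi): east 6.6 sin 169° = 1.26, north 6.6 cos 169° = -6.48
Current position: (-6.28, 8.90). Target: (-10.3, -24.7). Remaining: Δeast = -4.02, Δnorth = -33.60.
Bearing = atan2(-4.02, -33.60) mod 360° = 186.82°; distance = √((-4.02)² + (-33.60)²) = 33.839 nmi.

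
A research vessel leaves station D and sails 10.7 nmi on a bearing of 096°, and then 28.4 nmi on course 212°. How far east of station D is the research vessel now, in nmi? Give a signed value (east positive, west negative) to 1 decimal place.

-4.4 nmi

Leg 1 (096°, 10.7 nmi): east 10.7 sin 96° = 10.64, north 10.7 cos 96° = -1.12
Leg 2 (212°, 28.4 nmi): east 28.4 sin 212° = -15.05, north 28.4 cos 212° = -24.08
Net east component: -4.41 nmi.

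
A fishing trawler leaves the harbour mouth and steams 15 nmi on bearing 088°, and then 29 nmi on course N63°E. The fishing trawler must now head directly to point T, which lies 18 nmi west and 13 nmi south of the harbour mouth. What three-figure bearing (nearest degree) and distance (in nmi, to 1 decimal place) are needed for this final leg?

246°, 64.6 nmi

Leg 1 (088°, 15 nmi): east 15 sin 88° = 14.99, north 15 cos 88° = 0.52
Leg 2 (N63°E, 29 nmi): east 29 sin 63° = 25.84, north 29 cos 63° = 13.17
Current position: (40.83, 13.69). Target: (-18, -13). Remaining: Δeast = -58.83, Δnorth = -26.69.
Bearing = atan2(-58.83, -26.69) mod 360° = 245.60°; distance = √((-58.83)² + (-26.69)²) = 64.601 nmi.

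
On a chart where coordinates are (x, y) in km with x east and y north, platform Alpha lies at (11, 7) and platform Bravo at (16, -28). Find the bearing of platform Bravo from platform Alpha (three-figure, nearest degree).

172°

Δeast = 16 − 11 = 5.00; Δnorth = -28 − 7 = -35.00.
Bearing = atan2(Δeast, Δnorth) mod 360° = 171.87° ≈ 172°.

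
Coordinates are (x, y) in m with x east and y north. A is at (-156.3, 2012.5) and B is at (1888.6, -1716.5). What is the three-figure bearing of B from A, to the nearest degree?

Δeast = 1888.6 − -156.3 = 2044.90; Δnorth = -1716.5 − 2012.5 = -3729.00.
Bearing = atan2(Δeast, Δnorth) mod 360° = 151.26° ≈ 151°.

151°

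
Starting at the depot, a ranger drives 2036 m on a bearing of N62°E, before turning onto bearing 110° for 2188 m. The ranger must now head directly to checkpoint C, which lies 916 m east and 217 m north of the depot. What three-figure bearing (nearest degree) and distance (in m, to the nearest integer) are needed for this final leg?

Leg 1 (N62°E, 2036 m): east 2036 sin 62° = 1797.68, north 2036 cos 62° = 955.84
Leg 2 (110°, 2188 m): east 2188 sin 110° = 2056.05, north 2188 cos 110° = -748.34
Current position: (3853.73, 207.50). Target: (916, 217). Remaining: Δeast = -2937.73, Δnorth = 9.50.
Bearing = atan2(-2937.73, 9.50) mod 360° = 270.19°; distance = √((-2937.73)² + (9.50)²) = 2937.744 m.

270°, 2938 m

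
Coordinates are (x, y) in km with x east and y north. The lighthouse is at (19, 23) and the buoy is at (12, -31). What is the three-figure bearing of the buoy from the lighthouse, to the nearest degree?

187°

Δeast = 12 − 19 = -7.00; Δnorth = -31 − 23 = -54.00.
Bearing = atan2(Δeast, Δnorth) mod 360° = 187.39° ≈ 187°.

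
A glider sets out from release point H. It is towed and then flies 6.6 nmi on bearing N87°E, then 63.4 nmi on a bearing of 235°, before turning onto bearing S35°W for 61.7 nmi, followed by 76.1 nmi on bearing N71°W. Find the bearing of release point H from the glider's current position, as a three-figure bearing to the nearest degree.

068°

Leg 1 (N87°E, 6.6 nmi): east 6.6 sin 87° = 6.59, north 6.6 cos 87° = 0.35
Leg 2 (235°, 63.4 nmi): east 63.4 sin 235° = -51.93, north 63.4 cos 235° = -36.36
Leg 3 (S35°W, 61.7 nmi): east 61.7 sin 215° = -35.39, north 61.7 cos 215° = -50.54
Leg 4 (N71°W, 76.1 nmi): east 76.1 sin 289° = -71.95, north 76.1 cos 289° = 24.78
Net displacement: -152.69 east, -61.79 north. Direction back to start is (152.69, 61.79): bearing = atan2(152.69, 61.79) mod 360° = 67.97° ≈ 068°.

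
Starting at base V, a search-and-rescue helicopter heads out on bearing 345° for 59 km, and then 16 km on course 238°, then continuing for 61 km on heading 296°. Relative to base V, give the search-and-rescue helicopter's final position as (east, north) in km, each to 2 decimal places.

(-83.67, 75.25)

Leg 1 (345°, 59 km): east 59 sin 345° = -15.27, north 59 cos 345° = 56.99
Leg 2 (238°, 16 km): east 16 sin 238° = -13.57, north 16 cos 238° = -8.48
Leg 3 (296°, 61 km): east 61 sin 296° = -54.83, north 61 cos 296° = 26.74
Summing: -83.67 km east, 75.25 km north → (-83.67, 75.25).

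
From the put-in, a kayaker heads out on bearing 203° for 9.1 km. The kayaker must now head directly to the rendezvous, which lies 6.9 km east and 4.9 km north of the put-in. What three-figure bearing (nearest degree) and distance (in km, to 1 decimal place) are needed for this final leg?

Leg 1 (203°, 9.1 km): east 9.1 sin 203° = -3.56, north 9.1 cos 203° = -8.38
Current position: (-3.56, -8.38). Target: (6.9, 4.9). Remaining: Δeast = 10.46, Δnorth = 13.28.
Bearing = atan2(10.46, 13.28) mod 360° = 38.22°; distance = √((10.46)² + (13.28)²) = 16.899 km.

038°, 16.9 km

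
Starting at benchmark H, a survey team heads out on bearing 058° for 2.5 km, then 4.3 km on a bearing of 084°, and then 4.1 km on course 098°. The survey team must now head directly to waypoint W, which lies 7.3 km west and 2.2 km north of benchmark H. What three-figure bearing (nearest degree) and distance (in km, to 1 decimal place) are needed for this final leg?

273°, 17.8 km

Leg 1 (058°, 2.5 km): east 2.5 sin 58° = 2.12, north 2.5 cos 58° = 1.32
Leg 2 (084°, 4.3 km): east 4.3 sin 84° = 4.28, north 4.3 cos 84° = 0.45
Leg 3 (098°, 4.1 km): east 4.1 sin 98° = 4.06, north 4.1 cos 98° = -0.57
Current position: (10.46, 1.20). Target: (-7.3, 2.2). Remaining: Δeast = -17.76, Δnorth = 1.00.
Bearing = atan2(-17.76, 1.00) mod 360° = 273.21°; distance = √((-17.76)² + (1.00)²) = 17.785 km.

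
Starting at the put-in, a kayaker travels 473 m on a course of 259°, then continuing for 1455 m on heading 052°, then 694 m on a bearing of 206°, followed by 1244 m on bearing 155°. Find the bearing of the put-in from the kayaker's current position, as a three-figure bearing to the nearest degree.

Leg 1 (259°, 473 m): east 473 sin 259° = -464.31, north 473 cos 259° = -90.25
Leg 2 (052°, 1455 m): east 1455 sin 52° = 1146.56, north 1455 cos 52° = 895.79
Leg 3 (206°, 694 m): east 694 sin 206° = -304.23, north 694 cos 206° = -623.76
Leg 4 (155°, 1244 m): east 1244 sin 155° = 525.74, north 1244 cos 155° = -1127.45
Net displacement: 903.75 east, -945.68 north. Direction back to start is (-903.75, 945.68): bearing = atan2(-903.75, 945.68) mod 360° = 316.30° ≈ 316°.

316°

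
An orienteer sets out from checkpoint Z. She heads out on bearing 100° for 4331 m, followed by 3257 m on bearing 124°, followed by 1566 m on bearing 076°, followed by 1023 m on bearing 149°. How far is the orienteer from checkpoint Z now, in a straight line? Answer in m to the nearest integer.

9521 m

Leg 1 (100°, 4331 m): east 4331 sin 100° = 4265.20, north 4331 cos 100° = -752.07
Leg 2 (124°, 3257 m): east 3257 sin 124° = 2700.18, north 3257 cos 124° = -1821.29
Leg 3 (076°, 1566 m): east 1566 sin 76° = 1519.48, north 1566 cos 76° = 378.85
Leg 4 (149°, 1023 m): east 1023 sin 149° = 526.88, north 1023 cos 149° = -876.88
Net: 9011.74 east, -3071.39 north. Distance = √((9011.74)² + (-3071.39)²) = 9520.767 m.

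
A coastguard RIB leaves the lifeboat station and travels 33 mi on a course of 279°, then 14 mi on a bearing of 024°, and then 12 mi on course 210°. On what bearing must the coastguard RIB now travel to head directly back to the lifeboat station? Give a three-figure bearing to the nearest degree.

103°

Leg 1 (279°, 33 mi): east 33 sin 279° = -32.59, north 33 cos 279° = 5.16
Leg 2 (024°, 14 mi): east 14 sin 24° = 5.69, north 14 cos 24° = 12.79
Leg 3 (210°, 12 mi): east 12 sin 210° = -6.00, north 12 cos 210° = -10.39
Net displacement: -32.90 east, 7.56 north. Direction back to start is (32.90, -7.56): bearing = atan2(32.90, -7.56) mod 360° = 102.94° ≈ 103°.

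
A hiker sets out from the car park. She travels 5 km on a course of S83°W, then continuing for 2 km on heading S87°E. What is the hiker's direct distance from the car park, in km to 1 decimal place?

Leg 1 (S83°W, 5 km): east 5 sin 263° = -4.96, north 5 cos 263° = -0.61
Leg 2 (S87°E, 2 km): east 2 sin 93° = 2.00, north 2 cos 93° = -0.10
Net: -2.97 east, -0.71 north. Distance = √((-2.97)² + (-0.71)²) = 3.050 km.

3.1 km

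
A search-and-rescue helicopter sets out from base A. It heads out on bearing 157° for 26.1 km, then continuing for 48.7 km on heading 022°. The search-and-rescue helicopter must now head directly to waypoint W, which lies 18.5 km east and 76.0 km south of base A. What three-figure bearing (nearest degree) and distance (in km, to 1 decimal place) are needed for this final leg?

186°, 97.6 km

Leg 1 (157°, 26.1 km): east 26.1 sin 157° = 10.20, north 26.1 cos 157° = -24.03
Leg 2 (022°, 48.7 km): east 48.7 sin 22° = 18.24, north 48.7 cos 22° = 45.15
Current position: (28.44, 21.13). Target: (18.5, -76.0). Remaining: Δeast = -9.94, Δnorth = -97.13.
Bearing = atan2(-9.94, -97.13) mod 360° = 185.84°; distance = √((-9.94)² + (-97.13)²) = 97.636 km.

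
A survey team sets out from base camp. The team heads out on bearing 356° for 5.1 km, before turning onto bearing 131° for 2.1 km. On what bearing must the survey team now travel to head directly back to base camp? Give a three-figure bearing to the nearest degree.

198°

Leg 1 (356°, 5.1 km): east 5.1 sin 356° = -0.36, north 5.1 cos 356° = 5.09
Leg 2 (131°, 2.1 km): east 2.1 sin 131° = 1.58, north 2.1 cos 131° = -1.38
Net displacement: 1.23 east, 3.71 north. Direction back to start is (-1.23, -3.71): bearing = atan2(-1.23, -3.71) mod 360° = 198.33° ≈ 198°.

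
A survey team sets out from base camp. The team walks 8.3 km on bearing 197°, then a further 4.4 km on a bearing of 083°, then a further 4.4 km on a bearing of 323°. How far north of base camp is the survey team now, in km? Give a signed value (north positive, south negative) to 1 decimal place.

-3.9 km

Leg 1 (197°, 8.3 km): east 8.3 sin 197° = -2.43, north 8.3 cos 197° = -7.94
Leg 2 (083°, 4.4 km): east 4.4 sin 83° = 4.37, north 4.4 cos 83° = 0.54
Leg 3 (323°, 4.4 km): east 4.4 sin 323° = -2.65, north 4.4 cos 323° = 3.51
Net north component: -3.89 km.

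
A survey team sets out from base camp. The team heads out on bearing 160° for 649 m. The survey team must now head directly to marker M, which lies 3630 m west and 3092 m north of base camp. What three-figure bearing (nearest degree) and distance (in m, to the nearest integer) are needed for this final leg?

Leg 1 (160°, 649 m): east 649 sin 160° = 221.97, north 649 cos 160° = -609.86
Current position: (221.97, -609.86). Target: (-3630, 3092). Remaining: Δeast = -3851.97, Δnorth = 3701.86.
Bearing = atan2(-3851.97, 3701.86) mod 360° = 313.86°; distance = √((-3851.97)² + (3701.86)²) = 5342.420 m.

314°, 5342 m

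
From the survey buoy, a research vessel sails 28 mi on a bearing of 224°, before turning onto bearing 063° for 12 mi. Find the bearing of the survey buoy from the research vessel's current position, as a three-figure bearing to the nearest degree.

031°

Leg 1 (224°, 28 mi): east 28 sin 224° = -19.45, north 28 cos 224° = -20.14
Leg 2 (063°, 12 mi): east 12 sin 63° = 10.69, north 12 cos 63° = 5.45
Net displacement: -8.76 east, -14.69 north. Direction back to start is (8.76, 14.69): bearing = atan2(8.76, 14.69) mod 360° = 30.80° ≈ 031°.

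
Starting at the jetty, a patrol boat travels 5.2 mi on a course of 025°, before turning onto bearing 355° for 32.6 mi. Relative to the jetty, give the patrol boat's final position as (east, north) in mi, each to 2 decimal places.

(-0.64, 37.19)

Leg 1 (025°, 5.2 mi): east 5.2 sin 25° = 2.20, north 5.2 cos 25° = 4.71
Leg 2 (355°, 32.6 mi): east 32.6 sin 355° = -2.84, north 32.6 cos 355° = 32.48
Summing: -0.64 mi east, 37.19 mi north → (-0.64, 37.19).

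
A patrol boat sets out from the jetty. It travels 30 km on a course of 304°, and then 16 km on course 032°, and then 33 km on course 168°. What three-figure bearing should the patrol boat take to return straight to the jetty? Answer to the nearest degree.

079°

Leg 1 (304°, 30 km): east 30 sin 304° = -24.87, north 30 cos 304° = 16.78
Leg 2 (032°, 16 km): east 16 sin 32° = 8.48, north 16 cos 32° = 13.57
Leg 3 (168°, 33 km): east 33 sin 168° = 6.86, north 33 cos 168° = -32.28
Net displacement: -9.53 east, -1.93 north. Direction back to start is (9.53, 1.93): bearing = atan2(9.53, 1.93) mod 360° = 78.53° ≈ 079°.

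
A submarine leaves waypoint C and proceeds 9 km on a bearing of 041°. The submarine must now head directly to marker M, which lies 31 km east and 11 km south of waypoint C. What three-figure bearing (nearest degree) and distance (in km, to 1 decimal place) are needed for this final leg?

125°, 30.8 km

Leg 1 (041°, 9 km): east 9 sin 41° = 5.90, north 9 cos 41° = 6.79
Current position: (5.90, 6.79). Target: (31, -11). Remaining: Δeast = 25.10, Δnorth = -17.79.
Bearing = atan2(25.10, -17.79) mod 360° = 125.34°; distance = √((25.10)² + (-17.79)²) = 30.763 km.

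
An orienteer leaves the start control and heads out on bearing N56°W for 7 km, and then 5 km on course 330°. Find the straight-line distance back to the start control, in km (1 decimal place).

11.7 km

Leg 1 (N56°W, 7 km): east 7 sin 304° = -5.80, north 7 cos 304° = 3.91
Leg 2 (330°, 5 km): east 5 sin 330° = -2.50, north 5 cos 330° = 4.33
Net: -8.30 east, 8.24 north. Distance = √((-8.30)² + (8.24)²) = 11.701 km.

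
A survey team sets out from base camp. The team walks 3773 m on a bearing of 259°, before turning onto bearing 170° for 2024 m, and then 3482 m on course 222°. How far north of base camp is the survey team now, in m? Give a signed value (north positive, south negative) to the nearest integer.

-5301 m

Leg 1 (259°, 3773 m): east 3773 sin 259° = -3703.68, north 3773 cos 259° = -719.92
Leg 2 (170°, 2024 m): east 2024 sin 170° = 351.46, north 2024 cos 170° = -1993.25
Leg 3 (222°, 3482 m): east 3482 sin 222° = -2329.91, north 3482 cos 222° = -2587.63
Net north component: -5300.80 m.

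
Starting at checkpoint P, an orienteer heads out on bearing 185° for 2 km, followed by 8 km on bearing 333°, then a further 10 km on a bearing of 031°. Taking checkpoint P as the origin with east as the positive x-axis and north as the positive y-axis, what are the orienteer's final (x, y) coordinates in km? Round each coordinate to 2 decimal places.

(1.34, 13.71)

Leg 1 (185°, 2 km): east 2 sin 185° = -0.17, north 2 cos 185° = -1.99
Leg 2 (333°, 8 km): east 8 sin 333° = -3.63, north 8 cos 333° = 7.13
Leg 3 (031°, 10 km): east 10 sin 31° = 5.15, north 10 cos 31° = 8.57
Summing: 1.34 km east, 13.71 km north → (1.34, 13.71).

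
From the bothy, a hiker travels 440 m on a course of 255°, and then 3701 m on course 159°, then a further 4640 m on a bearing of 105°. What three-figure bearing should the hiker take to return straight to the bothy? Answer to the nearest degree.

312°

Leg 1 (255°, 440 m): east 440 sin 255° = -425.01, north 440 cos 255° = -113.88
Leg 2 (159°, 3701 m): east 3701 sin 159° = 1326.32, north 3701 cos 159° = -3455.18
Leg 3 (105°, 4640 m): east 4640 sin 105° = 4481.90, north 4640 cos 105° = -1200.92
Net displacement: 5383.21 east, -4769.98 north. Direction back to start is (-5383.21, 4769.98): bearing = atan2(-5383.21, 4769.98) mod 360° = 311.54° ≈ 312°.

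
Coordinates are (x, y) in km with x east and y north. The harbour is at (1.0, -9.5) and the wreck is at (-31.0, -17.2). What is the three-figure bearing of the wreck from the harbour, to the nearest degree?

256°

Δeast = -31.0 − 1.0 = -32.00; Δnorth = -17.2 − -9.5 = -7.70.
Bearing = atan2(Δeast, Δnorth) mod 360° = 256.47° ≈ 256°.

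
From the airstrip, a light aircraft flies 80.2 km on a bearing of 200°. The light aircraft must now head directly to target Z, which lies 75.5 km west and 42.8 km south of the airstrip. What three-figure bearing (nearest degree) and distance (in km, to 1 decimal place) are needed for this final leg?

Leg 1 (200°, 80.2 km): east 80.2 sin 200° = -27.43, north 80.2 cos 200° = -75.36
Current position: (-27.43, -75.36). Target: (-75.5, -42.8). Remaining: Δeast = -48.07, Δnorth = 32.56.
Bearing = atan2(-48.07, 32.56) mod 360° = 304.11°; distance = √((-48.07)² + (32.56)²) = 58.061 km.

304°, 58.1 km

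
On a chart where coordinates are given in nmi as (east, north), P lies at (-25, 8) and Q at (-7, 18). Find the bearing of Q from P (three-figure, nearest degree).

Δeast = -7 − -25 = 18.00; Δnorth = 18 − 8 = 10.00.
Bearing = atan2(Δeast, Δnorth) mod 360° = 60.95° ≈ 061°.

061°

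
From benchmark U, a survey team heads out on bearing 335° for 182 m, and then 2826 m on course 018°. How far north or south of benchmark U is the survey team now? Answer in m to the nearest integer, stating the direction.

Leg 1 (335°, 182 m): east 182 sin 335° = -76.92, north 182 cos 335° = 164.95
Leg 2 (018°, 2826 m): east 2826 sin 18° = 873.28, north 2826 cos 18° = 2687.69
Net north component: 2852.63 m.

2853 m north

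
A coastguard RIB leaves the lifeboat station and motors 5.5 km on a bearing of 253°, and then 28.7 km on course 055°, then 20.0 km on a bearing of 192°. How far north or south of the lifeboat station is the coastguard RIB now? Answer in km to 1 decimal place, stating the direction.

Leg 1 (253°, 5.5 km): east 5.5 sin 253° = -5.26, north 5.5 cos 253° = -1.61
Leg 2 (055°, 28.7 km): east 28.7 sin 55° = 23.51, north 28.7 cos 55° = 16.46
Leg 3 (192°, 20.0 km): east 20.0 sin 192° = -4.16, north 20.0 cos 192° = -19.56
Net north component: -4.71 km.

4.7 km south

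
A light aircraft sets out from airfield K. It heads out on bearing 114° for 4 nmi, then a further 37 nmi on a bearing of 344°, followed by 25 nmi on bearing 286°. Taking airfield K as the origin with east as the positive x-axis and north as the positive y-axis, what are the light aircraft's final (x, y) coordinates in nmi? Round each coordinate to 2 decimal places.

Leg 1 (114°, 4 nmi): east 4 sin 114° = 3.65, north 4 cos 114° = -1.63
Leg 2 (344°, 37 nmi): east 37 sin 344° = -10.20, north 37 cos 344° = 35.57
Leg 3 (286°, 25 nmi): east 25 sin 286° = -24.03, north 25 cos 286° = 6.89
Summing: -30.58 nmi east, 40.83 nmi north → (-30.58, 40.83).

(-30.58, 40.83)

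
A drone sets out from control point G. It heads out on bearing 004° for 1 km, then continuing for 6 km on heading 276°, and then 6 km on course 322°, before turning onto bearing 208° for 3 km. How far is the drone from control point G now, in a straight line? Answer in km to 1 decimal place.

11.6 km

Leg 1 (004°, 1 km): east 1 sin 4° = 0.07, north 1 cos 4° = 1.00
Leg 2 (276°, 6 km): east 6 sin 276° = -5.97, north 6 cos 276° = 0.63
Leg 3 (322°, 6 km): east 6 sin 322° = -3.69, north 6 cos 322° = 4.73
Leg 4 (208°, 3 km): east 3 sin 208° = -1.41, north 3 cos 208° = -2.65
Net: -11.00 east, 3.70 north. Distance = √((-11.00)² + (3.70)²) = 11.607 km.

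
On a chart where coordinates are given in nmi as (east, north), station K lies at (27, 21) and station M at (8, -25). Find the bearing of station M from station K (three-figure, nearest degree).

Δeast = 8 − 27 = -19.00; Δnorth = -25 − 21 = -46.00.
Bearing = atan2(Δeast, Δnorth) mod 360° = 202.44° ≈ 202°.

202°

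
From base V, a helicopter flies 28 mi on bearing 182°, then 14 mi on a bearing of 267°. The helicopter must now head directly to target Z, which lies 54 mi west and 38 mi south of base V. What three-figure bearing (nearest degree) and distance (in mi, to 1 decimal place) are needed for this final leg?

257°, 40.1 mi

Leg 1 (182°, 28 mi): east 28 sin 182° = -0.98, north 28 cos 182° = -27.98
Leg 2 (267°, 14 mi): east 14 sin 267° = -13.98, north 14 cos 267° = -0.73
Current position: (-14.96, -28.72). Target: (-54, -38). Remaining: Δeast = -39.04, Δnorth = -9.28.
Bearing = atan2(-39.04, -9.28) mod 360° = 256.62°; distance = √((-39.04)² + (-9.28)²) = 40.131 mi.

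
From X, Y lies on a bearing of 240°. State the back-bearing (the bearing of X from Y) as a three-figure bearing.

Back-bearing = 240° − 180° = 060°.

060°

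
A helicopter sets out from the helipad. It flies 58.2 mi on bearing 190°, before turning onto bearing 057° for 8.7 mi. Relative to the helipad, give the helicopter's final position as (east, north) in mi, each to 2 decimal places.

(-2.81, -52.58)

Leg 1 (190°, 58.2 mi): east 58.2 sin 190° = -10.11, north 58.2 cos 190° = -57.32
Leg 2 (057°, 8.7 mi): east 8.7 sin 57° = 7.30, north 8.7 cos 57° = 4.74
Summing: -2.81 mi east, -52.58 mi north → (-2.81, -52.58).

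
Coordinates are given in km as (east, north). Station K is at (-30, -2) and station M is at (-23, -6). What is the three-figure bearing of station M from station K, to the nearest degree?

Δeast = -23 − -30 = 7.00; Δnorth = -6 − -2 = -4.00.
Bearing = atan2(Δeast, Δnorth) mod 360° = 119.74° ≈ 120°.

120°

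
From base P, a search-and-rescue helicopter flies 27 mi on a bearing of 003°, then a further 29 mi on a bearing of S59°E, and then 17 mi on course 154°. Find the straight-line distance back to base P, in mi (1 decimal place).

Leg 1 (003°, 27 mi): east 27 sin 3° = 1.41, north 27 cos 3° = 26.96
Leg 2 (S59°E, 29 mi): east 29 sin 121° = 24.86, north 29 cos 121° = -14.94
Leg 3 (154°, 17 mi): east 17 sin 154° = 7.45, north 17 cos 154° = -15.28
Net: 33.72 east, -3.25 north. Distance = √((33.72)² + (-3.25)²) = 33.880 mi.

33.9 mi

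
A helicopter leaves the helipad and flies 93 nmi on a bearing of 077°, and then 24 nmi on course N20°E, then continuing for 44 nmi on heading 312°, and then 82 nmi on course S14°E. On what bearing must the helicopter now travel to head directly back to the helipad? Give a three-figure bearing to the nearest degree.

Leg 1 (077°, 93 nmi): east 93 sin 77° = 90.62, north 93 cos 77° = 20.92
Leg 2 (N20°E, 24 nmi): east 24 sin 20° = 8.21, north 24 cos 20° = 22.55
Leg 3 (312°, 44 nmi): east 44 sin 312° = -32.70, north 44 cos 312° = 29.44
Leg 4 (S14°E, 82 nmi): east 82 sin 166° = 19.84, north 82 cos 166° = -79.56
Net displacement: 85.96 east, -6.65 north. Direction back to start is (-85.96, 6.65): bearing = atan2(-85.96, 6.65) mod 360° = 274.42° ≈ 274°.

274°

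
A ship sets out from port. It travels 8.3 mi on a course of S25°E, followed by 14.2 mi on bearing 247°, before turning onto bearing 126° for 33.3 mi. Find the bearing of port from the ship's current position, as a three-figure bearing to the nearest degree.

332°

Leg 1 (S25°E, 8.3 mi): east 8.3 sin 155° = 3.51, north 8.3 cos 155° = -7.52
Leg 2 (247°, 14.2 mi): east 14.2 sin 247° = -13.07, north 14.2 cos 247° = -5.55
Leg 3 (126°, 33.3 mi): east 33.3 sin 126° = 26.94, north 33.3 cos 126° = -19.57
Net displacement: 17.38 east, -32.64 north. Direction back to start is (-17.38, 32.64): bearing = atan2(-17.38, 32.64) mod 360° = 331.97° ≈ 332°.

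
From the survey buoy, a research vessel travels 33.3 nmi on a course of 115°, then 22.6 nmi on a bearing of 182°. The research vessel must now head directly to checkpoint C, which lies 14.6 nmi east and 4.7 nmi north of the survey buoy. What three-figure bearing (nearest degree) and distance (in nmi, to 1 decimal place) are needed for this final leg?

Leg 1 (115°, 33.3 nmi): east 33.3 sin 115° = 30.18, north 33.3 cos 115° = -14.07
Leg 2 (182°, 22.6 nmi): east 22.6 sin 182° = -0.79, north 22.6 cos 182° = -22.59
Current position: (29.39, -36.66). Target: (14.6, 4.7). Remaining: Δeast = -14.79, Δnorth = 41.36.
Bearing = atan2(-14.79, 41.36) mod 360° = 340.32°; distance = √((-14.79)² + (41.36)²) = 43.925 nmi.

340°, 43.9 nmi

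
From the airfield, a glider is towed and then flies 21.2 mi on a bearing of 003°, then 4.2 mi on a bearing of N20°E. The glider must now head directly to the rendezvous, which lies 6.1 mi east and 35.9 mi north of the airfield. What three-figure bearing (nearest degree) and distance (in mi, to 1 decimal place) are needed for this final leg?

018°, 11.4 mi

Leg 1 (003°, 21.2 mi): east 21.2 sin 3° = 1.11, north 21.2 cos 3° = 21.17
Leg 2 (N20°E, 4.2 mi): east 4.2 sin 20° = 1.44, north 4.2 cos 20° = 3.95
Current position: (2.55, 25.12). Target: (6.1, 35.9). Remaining: Δeast = 3.55, Δnorth = 10.78.
Bearing = atan2(3.55, 10.78) mod 360° = 18.24°; distance = √((3.55)² + (10.78)²) = 11.353 mi.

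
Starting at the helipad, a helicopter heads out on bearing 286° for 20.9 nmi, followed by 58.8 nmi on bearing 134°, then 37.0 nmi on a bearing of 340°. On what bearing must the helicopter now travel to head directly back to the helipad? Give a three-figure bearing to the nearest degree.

Leg 1 (286°, 20.9 nmi): east 20.9 sin 286° = -20.09, north 20.9 cos 286° = 5.76
Leg 2 (134°, 58.8 nmi): east 58.8 sin 134° = 42.30, north 58.8 cos 134° = -40.85
Leg 3 (340°, 37.0 nmi): east 37.0 sin 340° = -12.65, north 37.0 cos 340° = 34.77
Net displacement: 9.55 east, -0.32 north. Direction back to start is (-9.55, 0.32): bearing = atan2(-9.55, 0.32) mod 360° = 271.90° ≈ 272°.

272°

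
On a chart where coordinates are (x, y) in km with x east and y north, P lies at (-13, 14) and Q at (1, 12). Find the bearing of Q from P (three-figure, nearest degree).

Δeast = 1 − -13 = 14.00; Δnorth = 12 − 14 = -2.00.
Bearing = atan2(Δeast, Δnorth) mod 360° = 98.13° ≈ 098°.

098°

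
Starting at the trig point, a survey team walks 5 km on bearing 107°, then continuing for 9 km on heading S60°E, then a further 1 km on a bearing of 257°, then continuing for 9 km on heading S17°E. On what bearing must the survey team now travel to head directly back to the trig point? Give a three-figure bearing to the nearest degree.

316°

Leg 1 (107°, 5 km): east 5 sin 107° = 4.78, north 5 cos 107° = -1.46
Leg 2 (S60°E, 9 km): east 9 sin 120° = 7.79, north 9 cos 120° = -4.50
Leg 3 (257°, 1 km): east 1 sin 257° = -0.97, north 1 cos 257° = -0.22
Leg 4 (S17°E, 9 km): east 9 sin 163° = 2.63, north 9 cos 163° = -8.61
Net displacement: 14.23 east, -14.79 north. Direction back to start is (-14.23, 14.79): bearing = atan2(-14.23, 14.79) mod 360° = 316.11° ≈ 316°.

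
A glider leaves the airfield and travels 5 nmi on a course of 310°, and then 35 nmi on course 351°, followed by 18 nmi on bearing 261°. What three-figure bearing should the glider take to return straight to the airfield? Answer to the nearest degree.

Leg 1 (310°, 5 nmi): east 5 sin 310° = -3.83, north 5 cos 310° = 3.21
Leg 2 (351°, 35 nmi): east 35 sin 351° = -5.48, north 35 cos 351° = 34.57
Leg 3 (261°, 18 nmi): east 18 sin 261° = -17.78, north 18 cos 261° = -2.82
Net displacement: -27.08 east, 34.97 north. Direction back to start is (27.08, -34.97): bearing = atan2(27.08, -34.97) mod 360° = 142.24° ≈ 142°.

142°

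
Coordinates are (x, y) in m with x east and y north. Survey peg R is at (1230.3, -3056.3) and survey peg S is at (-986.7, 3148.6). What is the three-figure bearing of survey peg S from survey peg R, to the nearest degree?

340°

Δeast = -986.7 − 1230.3 = -2217.00; Δnorth = 3148.6 − -3056.3 = 6204.90.
Bearing = atan2(Δeast, Δnorth) mod 360° = 340.34° ≈ 340°.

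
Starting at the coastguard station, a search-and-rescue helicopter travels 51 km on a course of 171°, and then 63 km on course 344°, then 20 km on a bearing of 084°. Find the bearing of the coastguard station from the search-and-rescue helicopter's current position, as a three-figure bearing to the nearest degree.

Leg 1 (171°, 51 km): east 51 sin 171° = 7.98, north 51 cos 171° = -50.37
Leg 2 (344°, 63 km): east 63 sin 344° = -17.37, north 63 cos 344° = 60.56
Leg 3 (084°, 20 km): east 20 sin 84° = 19.89, north 20 cos 84° = 2.09
Net displacement: 10.50 east, 12.28 north. Direction back to start is (-10.50, -12.28): bearing = atan2(-10.50, -12.28) mod 360° = 220.55° ≈ 221°.

221°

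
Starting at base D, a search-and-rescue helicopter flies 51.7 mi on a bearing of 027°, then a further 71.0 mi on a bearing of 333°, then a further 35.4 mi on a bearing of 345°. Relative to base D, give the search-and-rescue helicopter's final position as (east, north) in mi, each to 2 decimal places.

Leg 1 (027°, 51.7 mi): east 51.7 sin 27° = 23.47, north 51.7 cos 27° = 46.07
Leg 2 (333°, 71.0 mi): east 71.0 sin 333° = -32.23, north 71.0 cos 333° = 63.26
Leg 3 (345°, 35.4 mi): east 35.4 sin 345° = -9.16, north 35.4 cos 345° = 34.19
Summing: -17.92 mi east, 143.52 mi north → (-17.92, 143.52).

(-17.92, 143.52)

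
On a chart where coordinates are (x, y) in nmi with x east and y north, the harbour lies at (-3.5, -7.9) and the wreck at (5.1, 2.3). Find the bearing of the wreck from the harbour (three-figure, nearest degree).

Δeast = 5.1 − -3.5 = 8.60; Δnorth = 2.3 − -7.9 = 10.20.
Bearing = atan2(Δeast, Δnorth) mod 360° = 40.14° ≈ 040°.

040°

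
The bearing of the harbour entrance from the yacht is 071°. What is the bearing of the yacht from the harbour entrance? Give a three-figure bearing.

251°

Back-bearing = 071° + 180° = 251°.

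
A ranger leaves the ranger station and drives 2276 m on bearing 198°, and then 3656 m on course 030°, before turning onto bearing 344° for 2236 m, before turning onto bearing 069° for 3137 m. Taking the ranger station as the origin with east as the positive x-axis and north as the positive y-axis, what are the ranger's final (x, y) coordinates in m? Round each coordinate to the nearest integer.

Leg 1 (198°, 2276 m): east 2276 sin 198° = -703.32, north 2276 cos 198° = -2164.60
Leg 2 (030°, 3656 m): east 3656 sin 30° = 1828.00, north 3656 cos 30° = 3166.19
Leg 3 (344°, 2236 m): east 2236 sin 344° = -616.33, north 2236 cos 344° = 2149.38
Leg 4 (069°, 3137 m): east 3137 sin 69° = 2928.64, north 3137 cos 69° = 1124.20
Summing: 3436.99 m east, 4275.17 m north → (3437, 4275).

(3437, 4275)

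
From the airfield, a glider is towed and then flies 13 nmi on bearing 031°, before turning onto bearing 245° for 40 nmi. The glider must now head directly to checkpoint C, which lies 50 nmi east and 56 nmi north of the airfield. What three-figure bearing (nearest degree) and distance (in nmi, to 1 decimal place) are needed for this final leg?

052°, 100.7 nmi

Leg 1 (031°, 13 nmi): east 13 sin 31° = 6.70, north 13 cos 31° = 11.14
Leg 2 (245°, 40 nmi): east 40 sin 245° = -36.25, north 40 cos 245° = -16.90
Current position: (-29.56, -5.76). Target: (50, 56). Remaining: Δeast = 79.56, Δnorth = 61.76.
Bearing = atan2(79.56, 61.76) mod 360° = 52.18°; distance = √((79.56)² + (61.76)²) = 100.716 nmi.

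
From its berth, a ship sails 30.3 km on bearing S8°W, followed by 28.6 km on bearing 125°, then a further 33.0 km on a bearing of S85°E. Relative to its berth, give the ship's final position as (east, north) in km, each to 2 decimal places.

Leg 1 (S8°W, 30.3 km): east 30.3 sin 188° = -4.22, north 30.3 cos 188° = -30.01
Leg 2 (125°, 28.6 km): east 28.6 sin 125° = 23.43, north 28.6 cos 125° = -16.40
Leg 3 (S85°E, 33.0 km): east 33.0 sin 95° = 32.87, north 33.0 cos 95° = -2.88
Summing: 52.09 km east, -49.29 km north → (52.09, -49.29).

(52.09, -49.29)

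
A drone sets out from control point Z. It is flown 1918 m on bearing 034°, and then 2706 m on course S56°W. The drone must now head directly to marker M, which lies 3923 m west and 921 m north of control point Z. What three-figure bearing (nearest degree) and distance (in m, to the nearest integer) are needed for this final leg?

287°, 2879 m

Leg 1 (034°, 1918 m): east 1918 sin 34° = 1072.53, north 1918 cos 34° = 1590.09
Leg 2 (S56°W, 2706 m): east 2706 sin 236° = -2243.38, north 2706 cos 236° = -1513.18
Current position: (-1170.84, 76.92). Target: (-3923, 921). Remaining: Δeast = -2752.16, Δnorth = 844.08.
Bearing = atan2(-2752.16, 844.08) mod 360° = 287.05°; distance = √((-2752.16)² + (844.08)²) = 2878.687 m.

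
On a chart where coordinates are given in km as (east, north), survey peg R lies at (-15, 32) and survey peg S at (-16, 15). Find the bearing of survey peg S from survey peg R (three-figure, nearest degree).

183°

Δeast = -16 − -15 = -1.00; Δnorth = 15 − 32 = -17.00.
Bearing = atan2(Δeast, Δnorth) mod 360° = 183.37° ≈ 183°.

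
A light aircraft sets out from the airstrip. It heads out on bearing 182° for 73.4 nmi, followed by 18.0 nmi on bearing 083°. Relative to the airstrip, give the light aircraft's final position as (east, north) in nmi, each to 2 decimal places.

(15.30, -71.16)

Leg 1 (182°, 73.4 nmi): east 73.4 sin 182° = -2.56, north 73.4 cos 182° = -73.36
Leg 2 (083°, 18.0 nmi): east 18.0 sin 83° = 17.87, north 18.0 cos 83° = 2.19
Summing: 15.30 nmi east, -71.16 nmi north → (15.30, -71.16).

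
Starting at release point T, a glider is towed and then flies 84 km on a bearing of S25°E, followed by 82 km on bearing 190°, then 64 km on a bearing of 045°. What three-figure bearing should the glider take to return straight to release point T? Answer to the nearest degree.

Leg 1 (S25°E, 84 km): east 84 sin 155° = 35.50, north 84 cos 155° = -76.13
Leg 2 (190°, 82 km): east 82 sin 190° = -14.24, north 82 cos 190° = -80.75
Leg 3 (045°, 64 km): east 64 sin 45° = 45.25, north 64 cos 45° = 45.25
Net displacement: 66.52 east, -111.63 north. Direction back to start is (-66.52, 111.63): bearing = atan2(-66.52, 111.63) mod 360° = 329.21° ≈ 329°.

329°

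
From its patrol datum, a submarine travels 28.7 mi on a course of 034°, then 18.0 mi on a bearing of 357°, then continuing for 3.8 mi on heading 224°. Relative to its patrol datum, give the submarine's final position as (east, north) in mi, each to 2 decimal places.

Leg 1 (034°, 28.7 mi): east 28.7 sin 34° = 16.05, north 28.7 cos 34° = 23.79
Leg 2 (357°, 18.0 mi): east 18.0 sin 357° = -0.94, north 18.0 cos 357° = 17.98
Leg 3 (224°, 3.8 mi): east 3.8 sin 224° = -2.64, north 3.8 cos 224° = -2.73
Summing: 12.47 mi east, 39.04 mi north → (12.47, 39.04).

(12.47, 39.04)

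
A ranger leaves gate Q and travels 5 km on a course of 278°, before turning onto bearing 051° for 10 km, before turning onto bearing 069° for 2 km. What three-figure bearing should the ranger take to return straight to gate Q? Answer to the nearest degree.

211°

Leg 1 (278°, 5 km): east 5 sin 278° = -4.95, north 5 cos 278° = 0.70
Leg 2 (051°, 10 km): east 10 sin 51° = 7.77, north 10 cos 51° = 6.29
Leg 3 (069°, 2 km): east 2 sin 69° = 1.87, north 2 cos 69° = 0.72
Net displacement: 4.69 east, 7.71 north. Direction back to start is (-4.69, -7.71): bearing = atan2(-4.69, -7.71) mod 360° = 211.31° ≈ 211°.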